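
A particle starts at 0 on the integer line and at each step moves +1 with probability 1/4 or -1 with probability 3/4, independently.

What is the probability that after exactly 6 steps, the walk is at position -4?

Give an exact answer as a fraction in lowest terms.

Answer: 729/2048

Derivation:
To reach position -4 after 6 steps: need 1 step of +1 and 5 steps of -1.
Number of such sequences: C(6,1) = 6
Each has probability (1/4)^1 · (3/4)^5 = 243/4096
P = 6 · 243/4096 = 729/2048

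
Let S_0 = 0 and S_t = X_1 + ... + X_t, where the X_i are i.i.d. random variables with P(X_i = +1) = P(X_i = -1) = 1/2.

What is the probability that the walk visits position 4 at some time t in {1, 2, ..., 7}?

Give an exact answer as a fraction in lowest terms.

Count via complement. Let g(t,s) = #length-t paths at position s with S_1..S_t all ≠ 4.
g(t,s) = g(t-1,s-1) + g(t-1,s+1) for s ≠ 4; g(t,4) = 0.
t=0: g(0,0)=1
t=1: g(1,-1)=1 g(1,1)=1
t=2: g(2,-2)=1 g(2,0)=2 g(2,2)=1
t=3: g(3,-3)=1 g(3,-1)=3 g(3,1)=3 g(3,3)=1
t=4: g(4,-4)=1 g(4,-2)=4 g(4,0)=6 g(4,2)=4
t=5: g(5,-5)=1 g(5,-3)=5 g(5,-1)=10 g(5,1)=10 g(5,3)=4
t=6: g(6,-6)=1 g(6,-4)=6 g(6,-2)=15 g(6,0)=20 g(6,2)=14
t=7: g(7,-7)=1 g(7,-5)=7 g(7,-3)=21 g(7,-1)=35 g(7,1)=34 g(7,3)=14
Paths never hitting 4: Σ_s g(7,s) = 112
Paths hitting 4: 2^7 - 112 = 16
P = 16/128 = 1/8

Answer: 1/8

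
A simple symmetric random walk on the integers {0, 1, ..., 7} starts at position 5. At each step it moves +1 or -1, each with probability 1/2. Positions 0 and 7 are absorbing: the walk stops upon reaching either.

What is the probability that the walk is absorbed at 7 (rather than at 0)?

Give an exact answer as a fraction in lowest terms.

Answer: 5/7

Derivation:
Symmetric walk (p = 1/2): the harmonic-function argument gives P(hit 7 before 0 | start at 5) = a/N.
P = 5/7 = 5/7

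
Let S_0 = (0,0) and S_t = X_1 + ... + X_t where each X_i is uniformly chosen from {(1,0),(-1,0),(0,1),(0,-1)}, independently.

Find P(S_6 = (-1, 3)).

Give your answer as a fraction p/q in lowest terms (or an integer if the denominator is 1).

Let h be the number of horizontal steps (so 6-h are vertical). To end at (-1,3) need (h-1)/2 right-steps and ((6-h)+3)/2 up-steps.
Sum over h with 1 ≤ h ≤ 3, h ≡ 1 (mod 2), 6-h ≡ 1 (mod 2):
h=1: C(6,1)·C(1,0)·C(5,4) = 6·1·5 = 30
h=3: C(6,3)·C(3,1)·C(3,3) = 20·3·1 = 60
Total favorable: 90
Total paths: 4^6 = 4096
P = 90/4096 = 45/2048

Answer: 45/2048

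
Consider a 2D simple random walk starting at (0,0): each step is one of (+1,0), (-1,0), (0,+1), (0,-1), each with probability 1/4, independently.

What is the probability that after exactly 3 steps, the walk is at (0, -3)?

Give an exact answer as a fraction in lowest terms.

Answer: 1/64

Derivation:
Let h be the number of horizontal steps (so 3-h are vertical). To end at (0,-3) need (h+0)/2 right-steps and ((3-h)-3)/2 up-steps.
Sum over h with 0 ≤ h ≤ 0, h ≡ 0 (mod 2), 3-h ≡ 1 (mod 2):
h=0: C(3,0)·C(0,0)·C(3,0) = 1·1·1 = 1
Total favorable: 1
Total paths: 4^3 = 64
P = 1/64 = 1/64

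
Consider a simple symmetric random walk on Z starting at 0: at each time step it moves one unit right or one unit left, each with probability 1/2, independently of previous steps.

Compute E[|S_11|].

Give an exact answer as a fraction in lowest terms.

S_11 takes values m ≡ 1 (mod 2) with |m| ≤ 11; P(S_11=m) = C(11,(11+m)/2)/2^11.
Total paths: 2^11 = 2048
Distribution: P(S=-11)=1/2048, P(S=-9)=11/2048, P(S=-7)=55/2048, P(S=-5)=165/2048, P(S=-3)=330/2048, P(S=-1)=462/2048, P(S=1)=462/2048, P(S=3)=330/2048, P(S=5)=165/2048, P(S=7)=55/2048, P(S=9)=11/2048, P(S=11)=1/2048
E[|S_11|] = Σ_m |m|·P(S_11=m) = 5544/2048 = 693/256

Answer: 693/256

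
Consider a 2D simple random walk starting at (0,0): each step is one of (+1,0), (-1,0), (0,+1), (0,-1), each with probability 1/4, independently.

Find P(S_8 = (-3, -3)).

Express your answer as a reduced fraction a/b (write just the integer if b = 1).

Let h be the number of horizontal steps (so 8-h are vertical). To end at (-3,-3) need (h-3)/2 right-steps and ((8-h)-3)/2 up-steps.
Sum over h with 3 ≤ h ≤ 5, h ≡ 1 (mod 2), 8-h ≡ 1 (mod 2):
h=3: C(8,3)·C(3,0)·C(5,1) = 56·1·5 = 280
h=5: C(8,5)·C(5,1)·C(3,0) = 56·5·1 = 280
Total favorable: 560
Total paths: 4^8 = 65536
P = 560/65536 = 35/4096

Answer: 35/4096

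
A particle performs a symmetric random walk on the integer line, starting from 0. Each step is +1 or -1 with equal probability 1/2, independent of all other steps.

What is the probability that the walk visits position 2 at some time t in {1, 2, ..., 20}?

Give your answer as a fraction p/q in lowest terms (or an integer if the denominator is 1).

Count via complement. Let g(t,s) = #length-t paths at position s with S_1..S_t all ≠ 2.
g(t,s) = g(t-1,s-1) + g(t-1,s+1) for s ≠ 2; g(t,2) = 0.
t=0: g(0,0)=1
t=1: g(1,-1)=1 g(1,1)=1
t=2: g(2,-2)=1 g(2,0)=2
t=3: g(3,-3)=1 g(3,-1)=3 g(3,1)=2
t=4: g(4,-4)=1 g(4,-2)=4 g(4,0)=5
t=5: g(5,-5)=1 g(5,-3)=5 g(5,-1)=9 g(5,1)=5
t=6: g(6,-6)=1 g(6,-4)=6 g(6,-2)=14 g(6,0)=14
t=7: g(7,-7)=1 g(7,-5)=7 g(7,-3)=20 g(7,-1)=28 g(7,1)=14
t=8: g(8,-8)=1 g(8,-6)=8 g(8,-4)=27 g(8,-2)=48 g(8,0)=42
t=9: g(9,-9)=1 g(9,-7)=9 g(9,-5)=35 g(9,-3)=75 g(9,-1)=90 g(9,1)=42
t=10: g(10,-10)=1 g(10,-8)=10 g(10,-6)=44 g(10,-4)=110 g(10,-2)=165 g(10,0)=132
t=11: g(11,-11)=1 g(11,-9)=11 g(11,-7)=54 g(11,-5)=154 g(11,-3)=275 g(11,-1)=297 g(11,1)=132
t=12: g(12,-12)=1 g(12,-10)=12 g(12,-8)=65 g(12,-6)=208 g(12,-4)=429 g(12,-2)=572 g(12,0)=429
t=13: g(13,-13)=1 g(13,-11)=13 g(13,-9)=77 g(13,-7)=273 g(13,-5)=637 g(13,-3)=1001 g(13,-1)=1001 g(13,1)=429
t=14: g(14,-14)=1 g(14,-12)=14 g(14,-10)=90 g(14,-8)=350 g(14,-6)=910 g(14,-4)=1638 g(14,-2)=2002 g(14,0)=1430
t=15: g(15,-15)=1 g(15,-13)=15 g(15,-11)=104 g(15,-9)=440 g(15,-7)=1260 g(15,-5)=2548 g(15,-3)=3640 g(15,-1)=3432 g(15,1)=1430
t=16: g(16,-16)=1 g(16,-14)=16 g(16,-12)=119 g(16,-10)=544 g(16,-8)=1700 g(16,-6)=3808 g(16,-4)=6188 g(16,-2)=7072 g(16,0)=4862
t=17: g(17,-17)=1 g(17,-15)=17 g(17,-13)=135 g(17,-11)=663 g(17,-9)=2244 g(17,-7)=5508 g(17,-5)=9996 g(17,-3)=13260 g(17,-1)=11934 g(17,1)=4862
t=18: g(18,-18)=1 g(18,-16)=18 g(18,-14)=152 g(18,-12)=798 g(18,-10)=2907 g(18,-8)=7752 g(18,-6)=15504 g(18,-4)=23256 g(18,-2)=25194 g(18,0)=16796
t=19: g(19,-19)=1 g(19,-17)=19 g(19,-15)=170 g(19,-13)=950 g(19,-11)=3705 g(19,-9)=10659 g(19,-7)=23256 g(19,-5)=38760 g(19,-3)=48450 g(19,-1)=41990 g(19,1)=16796
t=20: g(20,-20)=1 g(20,-18)=20 g(20,-16)=189 g(20,-14)=1120 g(20,-12)=4655 g(20,-10)=14364 g(20,-8)=33915 g(20,-6)=62016 g(20,-4)=87210 g(20,-2)=90440 g(20,0)=58786
Paths never hitting 2: Σ_s g(20,s) = 352716
Paths hitting 2: 2^20 - 352716 = 695860
P = 695860/1048576 = 173965/262144

Answer: 173965/262144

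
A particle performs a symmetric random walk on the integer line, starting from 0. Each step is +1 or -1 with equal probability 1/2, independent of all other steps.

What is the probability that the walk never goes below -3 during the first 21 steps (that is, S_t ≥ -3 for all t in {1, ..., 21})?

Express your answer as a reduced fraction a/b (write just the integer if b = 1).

Answer: 323323/524288

Derivation:
Let f(t,s) = #length-t paths at position s with S_1..S_t all ≥ -3.
f(t,s) = f(t-1,s-1) + f(t-1,s+1) for s ≥ -3; f(t,s) = 0 for s < -3.
t=0: f(0,0)=1
t=1: f(1,-1)=1 f(1,1)=1
t=2: f(2,-2)=1 f(2,0)=2 f(2,2)=1
t=3: f(3,-3)=1 f(3,-1)=3 f(3,1)=3 f(3,3)=1
t=4: f(4,-2)=4 f(4,0)=6 f(4,2)=4 f(4,4)=1
t=5: f(5,-3)=4 f(5,-1)=10 f(5,1)=10 f(5,3)=5 f(5,5)=1
t=6: f(6,-2)=14 f(6,0)=20 f(6,2)=15 f(6,4)=6 f(6,6)=1
t=7: f(7,-3)=14 f(7,-1)=34 f(7,1)=35 f(7,3)=21 f(7,5)=7 f(7,7)=1
t=8: f(8,-2)=48 f(8,0)=69 f(8,2)=56 f(8,4)=28 f(8,6)=8 f(8,8)=1
t=9: f(9,-3)=48 f(9,-1)=117 f(9,1)=125 f(9,3)=84 f(9,5)=36 f(9,7)=9 f(9,9)=1
t=10: f(10,-2)=165 f(10,0)=242 f(10,2)=209 f(10,4)=120 f(10,6)=45 f(10,8)=10 f(10,10)=1
t=11: f(11,-3)=165 f(11,-1)=407 f(11,1)=451 f(11,3)=329 f(11,5)=165 f(11,7)=55 f(11,9)=11 f(11,11)=1
t=12: f(12,-2)=572 f(12,0)=858 f(12,2)=780 f(12,4)=494 f(12,6)=220 f(12,8)=66 f(12,10)=12 f(12,12)=1
t=13: f(13,-3)=572 f(13,-1)=1430 f(13,1)=1638 f(13,3)=1274 f(13,5)=714 f(13,7)=286 f(13,9)=78 f(13,11)=13 f(13,13)=1
t=14: f(14,-2)=2002 f(14,0)=3068 f(14,2)=2912 f(14,4)=1988 f(14,6)=1000 f(14,8)=364 f(14,10)=91 f(14,12)=14 f(14,14)=1
t=15: f(15,-3)=2002 f(15,-1)=5070 f(15,1)=5980 f(15,3)=4900 f(15,5)=2988 f(15,7)=1364 f(15,9)=455 f(15,11)=105 f(15,13)=15 f(15,15)=1
t=16: f(16,-2)=7072 f(16,0)=11050 f(16,2)=10880 f(16,4)=7888 f(16,6)=4352 f(16,8)=1819 f(16,10)=560 f(16,12)=120 f(16,14)=16 f(16,16)=1
t=17: f(17,-3)=7072 f(17,-1)=18122 f(17,1)=21930 f(17,3)=18768 f(17,5)=12240 f(17,7)=6171 f(17,9)=2379 f(17,11)=680 f(17,13)=136 f(17,15)=17 f(17,17)=1
t=18: f(18,-2)=25194 f(18,0)=40052 f(18,2)=40698 f(18,4)=31008 f(18,6)=18411 f(18,8)=8550 f(18,10)=3059 f(18,12)=816 f(18,14)=153 f(18,16)=18 f(18,18)=1
t=19: f(19,-3)=25194 f(19,-1)=65246 f(19,1)=80750 f(19,3)=71706 f(19,5)=49419 f(19,7)=26961 f(19,9)=11609 f(19,11)=3875 f(19,13)=969 f(19,15)=171 f(19,17)=19 f(19,19)=1
t=20: f(20,-2)=90440 f(20,0)=145996 f(20,2)=152456 f(20,4)=121125 f(20,6)=76380 f(20,8)=38570 f(20,10)=15484 f(20,12)=4844 f(20,14)=1140 f(20,16)=190 f(20,18)=20 f(20,20)=1
t=21: f(21,-3)=90440 f(21,-1)=236436 f(21,1)=298452 f(21,3)=273581 f(21,5)=197505 f(21,7)=114950 f(21,9)=54054 f(21,11)=20328 f(21,13)=5984 f(21,15)=1330 f(21,17)=210 f(21,19)=21 f(21,21)=1
Σ_s f(21,s) = 1293292
P = 1293292/2097152 = 323323/524288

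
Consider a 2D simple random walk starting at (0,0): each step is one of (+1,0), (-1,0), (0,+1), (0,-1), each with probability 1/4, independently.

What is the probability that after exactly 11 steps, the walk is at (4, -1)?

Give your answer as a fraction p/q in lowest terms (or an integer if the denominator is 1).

Let h be the number of horizontal steps (so 11-h are vertical). To end at (4,-1) need (h+4)/2 right-steps and ((11-h)-1)/2 up-steps.
Sum over h with 4 ≤ h ≤ 10, h ≡ 0 (mod 2), 11-h ≡ 1 (mod 2):
h=4: C(11,4)·C(4,4)·C(7,3) = 330·1·35 = 11550
h=6: C(11,6)·C(6,5)·C(5,2) = 462·6·10 = 27720
h=8: C(11,8)·C(8,6)·C(3,1) = 165·28·3 = 13860
h=10: C(11,10)·C(10,7)·C(1,0) = 11·120·1 = 1320
Total favorable: 54450
Total paths: 4^11 = 4194304
P = 54450/4194304 = 27225/2097152

Answer: 27225/2097152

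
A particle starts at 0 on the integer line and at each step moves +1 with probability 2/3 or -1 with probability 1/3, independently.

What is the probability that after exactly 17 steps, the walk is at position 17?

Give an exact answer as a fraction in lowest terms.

Answer: 131072/129140163

Derivation:
To reach position 17 after 17 steps: need 17 steps of +1 and 0 steps of -1.
Number of such sequences: C(17,17) = 1
Each has probability (2/3)^17 · (1/3)^0 = 131072/129140163
P = 1 · 131072/129140163 = 131072/129140163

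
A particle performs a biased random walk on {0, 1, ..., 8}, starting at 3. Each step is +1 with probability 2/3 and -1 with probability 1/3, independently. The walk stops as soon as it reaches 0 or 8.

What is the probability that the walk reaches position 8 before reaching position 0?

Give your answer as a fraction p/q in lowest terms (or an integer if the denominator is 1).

Answer: 224/255

Derivation:
Biased walk: p = 2/3, q = 1/3, r = q/p = 1/2
Gambler's ruin: P(hit 8 before 0 | start at 3) = (1 - r^a)/(1 - r^N)
r^3 = 1/8; r^8 = 1/256
P = (1 - 1/8) / (1 - 1/256) = 7/8 / 255/256 = 224/255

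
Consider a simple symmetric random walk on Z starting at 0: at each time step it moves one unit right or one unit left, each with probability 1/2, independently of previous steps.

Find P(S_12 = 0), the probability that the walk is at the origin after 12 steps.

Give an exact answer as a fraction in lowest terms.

Answer: 231/1024

Derivation:
To return to 0 after 12 steps: need exactly 6 steps of +1 and 6 of -1.
Favorable paths: C(12,6) = 924
Total paths: 2^12 = 4096
P = 924/4096 = 231/1024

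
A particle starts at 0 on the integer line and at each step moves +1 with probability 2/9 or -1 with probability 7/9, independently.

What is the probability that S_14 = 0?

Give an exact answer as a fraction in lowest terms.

Answer: 120593048576/7625597484987

Derivation:
To be at 0 after 14 steps: need exactly 7 steps of +1 and 7 of -1.
Number of such sequences: C(14,7) = 3432
Each has probability (2/9)^7 · (7/9)^7 = 105413504/22876792454961
P = 3432 · 105413504/22876792454961 = 120593048576/7625597484987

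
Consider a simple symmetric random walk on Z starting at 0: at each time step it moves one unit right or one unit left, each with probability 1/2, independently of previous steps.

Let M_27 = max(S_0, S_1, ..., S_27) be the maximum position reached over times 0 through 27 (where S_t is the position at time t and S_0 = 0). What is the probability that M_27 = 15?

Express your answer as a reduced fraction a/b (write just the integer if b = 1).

Answer: 148005/67108864

Derivation:
Let M_27 = max(S_0,...,S_27). Use the reflection principle: for j ≥ 1, #{paths with M_27 ≥ j} = #{S_27 ≥ j} + #{S_27 ≥ j+1}.
By reflection, #{M_27 ≥ 15} = #{S_27 ≥ 15} + #{S_27 ≥ 16} = 397594 + 101584 = 499178.
#{M_27 ≥ 16} = #{S_27 ≥ 16} + #{S_27 ≥ 17} = 101584 + 101584 = 203168.
#{M_27 = 15} = 499178 - 203168 = 296010.
P(M_27 = 15) = 296010/134217728 = 148005/67108864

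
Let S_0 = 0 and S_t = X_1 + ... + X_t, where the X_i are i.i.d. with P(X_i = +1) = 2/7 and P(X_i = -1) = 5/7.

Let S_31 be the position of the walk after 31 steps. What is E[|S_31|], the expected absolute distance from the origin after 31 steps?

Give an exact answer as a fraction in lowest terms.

S_31 takes values m ≡ 1 (mod 2) with |m| ≤ 31; P(S_31=m) = C(31,(31+m)/2) · (2/7)^((31+m)/2) · (5/7)^((31-m)/2).
Distribution: P(S=-31)=4656612873077392578125/157775382034845806615042743, P(S=-29)=57741999626159667968750/157775382034845806615042743, P(S=-27)=346451997756958007812500/157775382034845806615042743, P(S=-25)=1339614391326904296875000/157775382034845806615042743, P(S=-23)=535845756530761718750000/22539340290692258087863249, P(S=-21)=1157426834106445312500000/22539340290692258087863249, P(S=-19)=2006206512451171875000000/22539340290692258087863249, P(S=-17)=20062065124511718750000000/157775382034845806615042743, P(S=-15)=24074478149414062500000000/157775382034845806615042743, P(S=-13)=24609466552734375000000000/157775382034845806615042743, P(S=-11)=21656330566406250000000000/157775382034845806615042743, P(S=-9)=2362508789062500000000000/22539340290692258087863249, P(S=-7)=1575005859375000000000000/22539340290692258087863249, P(S=-5)=920772656250000000000000/22539340290692258087863249, P(S=-3)=3314781562500000000000000/157775382034845806615042743, P(S=-1)=1502700975000000000000000/157775382034845806615042743, P(S=1)=601080390000000000000000/157775382034845806615042743, P(S=3)=212146020000000000000000/157775382034845806615042743, P(S=5)=9428712000000000000000/22539340290692258087863249, P(S=7)=2580489600000000000000/22539340290692258087863249, P(S=9)=619317504000000000000/22539340290692258087863249, P(S=11)=908332339200000000000/157775382034845806615042743, P(S=13)=165151334400000000000/157775382034845806615042743, P(S=15)=25849774080000000000/157775382034845806615042743, P(S=17)=3446636544000000000/157775382034845806615042743, P(S=19)=55146184704000000/22539340290692258087863249, P(S=21)=5090417049600000/22539340290692258087863249, P(S=23)=377067929600000/22539340290692258087863249, P(S=25)=150827171840000/157775382034845806615042743, P(S=27)=6241124352000/157775382034845806615042743, P(S=29)=166429982720/157775382034845806615042743, P(S=31)=2147483648/157775382034845806615042743
E[|S_31|] = Σ_m |m|·P(S_31=m) = 299949971711496782962696299/22539340290692258087863249

Answer: 299949971711496782962696299/22539340290692258087863249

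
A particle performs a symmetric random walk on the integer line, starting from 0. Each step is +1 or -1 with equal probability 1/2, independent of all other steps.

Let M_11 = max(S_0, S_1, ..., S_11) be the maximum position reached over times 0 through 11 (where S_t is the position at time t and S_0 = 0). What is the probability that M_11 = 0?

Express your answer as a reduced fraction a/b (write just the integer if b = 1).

Answer: 231/1024

Derivation:
Let M_11 = max(S_0,...,S_11). Use the reflection principle: for j ≥ 1, #{paths with M_11 ≥ j} = #{S_11 ≥ j} + #{S_11 ≥ j+1}.
P(M_11 ≥ 0) = 1 since S_0 = 0, so #{M_11 ≥ 0} = 2048.
#{M_11 ≥ 1} = #{S_11 ≥ 1} + #{S_11 ≥ 2} = 1024 + 562 = 1586.
#{M_11 = 0} = 2048 - 1586 = 462.
P(M_11 = 0) = 462/2048 = 231/1024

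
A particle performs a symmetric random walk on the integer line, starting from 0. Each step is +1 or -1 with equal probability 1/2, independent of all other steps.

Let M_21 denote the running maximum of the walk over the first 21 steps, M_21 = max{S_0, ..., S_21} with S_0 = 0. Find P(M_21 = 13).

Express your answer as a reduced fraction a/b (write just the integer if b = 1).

Answer: 5985/2097152

Derivation:
Let M_21 = max(S_0,...,S_21). Use the reflection principle: for j ≥ 1, #{paths with M_21 ≥ j} = #{S_21 ≥ j} + #{S_21 ≥ j+1}.
By reflection, #{M_21 ≥ 13} = #{S_21 ≥ 13} + #{S_21 ≥ 14} = 7547 + 1562 = 9109.
#{M_21 ≥ 14} = #{S_21 ≥ 14} + #{S_21 ≥ 15} = 1562 + 1562 = 3124.
#{M_21 = 13} = 9109 - 3124 = 5985.
P(M_21 = 13) = 5985/2097152 = 5985/2097152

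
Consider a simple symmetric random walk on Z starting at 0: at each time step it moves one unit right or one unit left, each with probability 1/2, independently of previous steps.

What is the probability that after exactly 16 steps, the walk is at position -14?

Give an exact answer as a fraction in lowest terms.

To reach position -14 after 16 steps: need 1 step of +1 and 15 of -1.
Favorable paths: C(16,1) = 16
Total paths: 2^16 = 65536
P = 16/65536 = 1/4096

Answer: 1/4096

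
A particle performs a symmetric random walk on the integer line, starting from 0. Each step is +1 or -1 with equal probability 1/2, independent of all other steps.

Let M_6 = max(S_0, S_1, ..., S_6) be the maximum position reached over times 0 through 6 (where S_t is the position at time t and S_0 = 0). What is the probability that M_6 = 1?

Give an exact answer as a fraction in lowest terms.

Let M_6 = max(S_0,...,S_6). Use the reflection principle: for j ≥ 1, #{paths with M_6 ≥ j} = #{S_6 ≥ j} + #{S_6 ≥ j+1}.
By reflection, #{M_6 ≥ 1} = #{S_6 ≥ 1} + #{S_6 ≥ 2} = 22 + 22 = 44.
#{M_6 ≥ 2} = #{S_6 ≥ 2} + #{S_6 ≥ 3} = 22 + 7 = 29.
#{M_6 = 1} = 44 - 29 = 15.
P(M_6 = 1) = 15/64 = 15/64

Answer: 15/64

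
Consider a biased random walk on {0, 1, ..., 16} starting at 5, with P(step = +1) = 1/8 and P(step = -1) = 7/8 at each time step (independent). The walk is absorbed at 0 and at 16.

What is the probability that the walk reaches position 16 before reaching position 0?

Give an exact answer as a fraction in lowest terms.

Biased walk: p = 1/8, q = 7/8, r = q/p = 7
Gambler's ruin: P(hit 16 before 0 | start at 5) = (1 - r^a)/(1 - r^N)
r^5 = 16807; r^16 = 33232930569601
P = (1 - 16807) / (1 - 33232930569601) = -16806 / -33232930569600 = 2801/5538821761600

Answer: 2801/5538821761600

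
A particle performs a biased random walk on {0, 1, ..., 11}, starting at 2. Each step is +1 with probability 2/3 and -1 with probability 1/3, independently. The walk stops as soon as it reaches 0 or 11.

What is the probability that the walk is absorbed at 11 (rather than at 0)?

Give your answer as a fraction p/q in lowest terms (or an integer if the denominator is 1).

Answer: 1536/2047

Derivation:
Biased walk: p = 2/3, q = 1/3, r = q/p = 1/2
Gambler's ruin: P(hit 11 before 0 | start at 2) = (1 - r^a)/(1 - r^N)
r^2 = 1/4; r^11 = 1/2048
P = (1 - 1/4) / (1 - 1/2048) = 3/4 / 2047/2048 = 1536/2047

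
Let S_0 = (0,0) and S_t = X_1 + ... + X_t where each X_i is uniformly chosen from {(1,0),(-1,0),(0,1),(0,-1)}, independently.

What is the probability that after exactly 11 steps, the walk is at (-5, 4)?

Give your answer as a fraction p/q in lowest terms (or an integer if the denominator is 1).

Let h be the number of horizontal steps (so 11-h are vertical). To end at (-5,4) need (h-5)/2 right-steps and ((11-h)+4)/2 up-steps.
Sum over h with 5 ≤ h ≤ 7, h ≡ 1 (mod 2), 11-h ≡ 0 (mod 2):
h=5: C(11,5)·C(5,0)·C(6,5) = 462·1·6 = 2772
h=7: C(11,7)·C(7,1)·C(4,4) = 330·7·1 = 2310
Total favorable: 5082
Total paths: 4^11 = 4194304
P = 5082/4194304 = 2541/2097152

Answer: 2541/2097152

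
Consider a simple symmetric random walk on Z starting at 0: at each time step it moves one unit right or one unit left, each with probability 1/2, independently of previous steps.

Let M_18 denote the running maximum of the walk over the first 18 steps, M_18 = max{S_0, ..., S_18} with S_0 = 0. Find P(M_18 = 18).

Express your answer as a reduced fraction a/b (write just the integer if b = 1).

Let M_18 = max(S_0,...,S_18). Use the reflection principle: for j ≥ 1, #{paths with M_18 ≥ j} = #{S_18 ≥ j} + #{S_18 ≥ j+1}.
By reflection, #{M_18 ≥ 18} = #{S_18 ≥ 18} + #{S_18 ≥ 19} = 1 + 0 = 1.
#{M_18 ≥ 19} = #{S_18 ≥ 19} + #{S_18 ≥ 20} = 0 + 0 = 0.
#{M_18 = 18} = 1 - 0 = 1.
P(M_18 = 18) = 1/262144 = 1/262144

Answer: 1/262144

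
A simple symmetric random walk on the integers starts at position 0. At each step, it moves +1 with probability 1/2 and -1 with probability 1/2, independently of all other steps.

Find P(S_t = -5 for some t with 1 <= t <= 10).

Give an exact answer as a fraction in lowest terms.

Count via complement. Let g(t,s) = #length-t paths at position s with S_1..S_t all ≠ -5.
g(t,s) = g(t-1,s-1) + g(t-1,s+1) for s ≠ -5; g(t,-5) = 0.
t=0: g(0,0)=1
t=1: g(1,-1)=1 g(1,1)=1
t=2: g(2,-2)=1 g(2,0)=2 g(2,2)=1
t=3: g(3,-3)=1 g(3,-1)=3 g(3,1)=3 g(3,3)=1
t=4: g(4,-4)=1 g(4,-2)=4 g(4,0)=6 g(4,2)=4 g(4,4)=1
t=5: g(5,-3)=5 g(5,-1)=10 g(5,1)=10 g(5,3)=5 g(5,5)=1
t=6: g(6,-4)=5 g(6,-2)=15 g(6,0)=20 g(6,2)=15 g(6,4)=6 g(6,6)=1
t=7: g(7,-3)=20 g(7,-1)=35 g(7,1)=35 g(7,3)=21 g(7,5)=7 g(7,7)=1
t=8: g(8,-4)=20 g(8,-2)=55 g(8,0)=70 g(8,2)=56 g(8,4)=28 g(8,6)=8 g(8,8)=1
t=9: g(9,-3)=75 g(9,-1)=125 g(9,1)=126 g(9,3)=84 g(9,5)=36 g(9,7)=9 g(9,9)=1
t=10: g(10,-4)=75 g(10,-2)=200 g(10,0)=251 g(10,2)=210 g(10,4)=120 g(10,6)=45 g(10,8)=10 g(10,10)=1
Paths never hitting -5: Σ_s g(10,s) = 912
Paths hitting -5: 2^10 - 912 = 112
P = 112/1024 = 7/64

Answer: 7/64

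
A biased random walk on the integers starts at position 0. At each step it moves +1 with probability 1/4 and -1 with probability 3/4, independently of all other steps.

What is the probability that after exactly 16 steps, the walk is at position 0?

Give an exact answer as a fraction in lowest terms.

Answer: 42220035/2147483648

Derivation:
To be at 0 after 16 steps: need exactly 8 steps of +1 and 8 of -1.
Number of such sequences: C(16,8) = 12870
Each has probability (1/4)^8 · (3/4)^8 = 6561/4294967296
P = 12870 · 6561/4294967296 = 42220035/2147483648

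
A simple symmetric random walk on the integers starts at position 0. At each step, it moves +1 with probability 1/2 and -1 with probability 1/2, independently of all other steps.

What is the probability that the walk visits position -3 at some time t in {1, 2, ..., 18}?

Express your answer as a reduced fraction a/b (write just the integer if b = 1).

Count via complement. Let g(t,s) = #length-t paths at position s with S_1..S_t all ≠ -3.
g(t,s) = g(t-1,s-1) + g(t-1,s+1) for s ≠ -3; g(t,-3) = 0.
t=0: g(0,0)=1
t=1: g(1,-1)=1 g(1,1)=1
t=2: g(2,-2)=1 g(2,0)=2 g(2,2)=1
t=3: g(3,-1)=3 g(3,1)=3 g(3,3)=1
t=4: g(4,-2)=3 g(4,0)=6 g(4,2)=4 g(4,4)=1
t=5: g(5,-1)=9 g(5,1)=10 g(5,3)=5 g(5,5)=1
t=6: g(6,-2)=9 g(6,0)=19 g(6,2)=15 g(6,4)=6 g(6,6)=1
t=7: g(7,-1)=28 g(7,1)=34 g(7,3)=21 g(7,5)=7 g(7,7)=1
t=8: g(8,-2)=28 g(8,0)=62 g(8,2)=55 g(8,4)=28 g(8,6)=8 g(8,8)=1
t=9: g(9,-1)=90 g(9,1)=117 g(9,3)=83 g(9,5)=36 g(9,7)=9 g(9,9)=1
t=10: g(10,-2)=90 g(10,0)=207 g(10,2)=200 g(10,4)=119 g(10,6)=45 g(10,8)=10 g(10,10)=1
t=11: g(11,-1)=297 g(11,1)=407 g(11,3)=319 g(11,5)=164 g(11,7)=55 g(11,9)=11 g(11,11)=1
t=12: g(12,-2)=297 g(12,0)=704 g(12,2)=726 g(12,4)=483 g(12,6)=219 g(12,8)=66 g(12,10)=12 g(12,12)=1
t=13: g(13,-1)=1001 g(13,1)=1430 g(13,3)=1209 g(13,5)=702 g(13,7)=285 g(13,9)=78 g(13,11)=13 g(13,13)=1
t=14: g(14,-2)=1001 g(14,0)=2431 g(14,2)=2639 g(14,4)=1911 g(14,6)=987 g(14,8)=363 g(14,10)=91 g(14,12)=14 g(14,14)=1
t=15: g(15,-1)=3432 g(15,1)=5070 g(15,3)=4550 g(15,5)=2898 g(15,7)=1350 g(15,9)=454 g(15,11)=105 g(15,13)=15 g(15,15)=1
t=16: g(16,-2)=3432 g(16,0)=8502 g(16,2)=9620 g(16,4)=7448 g(16,6)=4248 g(16,8)=1804 g(16,10)=559 g(16,12)=120 g(16,14)=16 g(16,16)=1
t=17: g(17,-1)=11934 g(17,1)=18122 g(17,3)=17068 g(17,5)=11696 g(17,7)=6052 g(17,9)=2363 g(17,11)=679 g(17,13)=136 g(17,15)=17 g(17,17)=1
t=18: g(18,-2)=11934 g(18,0)=30056 g(18,2)=35190 g(18,4)=28764 g(18,6)=17748 g(18,8)=8415 g(18,10)=3042 g(18,12)=815 g(18,14)=153 g(18,16)=18 g(18,18)=1
Paths never hitting -3: Σ_s g(18,s) = 136136
Paths hitting -3: 2^18 - 136136 = 126008
P = 126008/262144 = 15751/32768

Answer: 15751/32768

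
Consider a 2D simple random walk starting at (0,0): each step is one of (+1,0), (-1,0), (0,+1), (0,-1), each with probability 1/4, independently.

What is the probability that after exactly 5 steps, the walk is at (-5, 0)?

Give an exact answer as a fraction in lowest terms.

Answer: 1/1024

Derivation:
Let h be the number of horizontal steps (so 5-h are vertical). To end at (-5,0) need (h-5)/2 right-steps and ((5-h)+0)/2 up-steps.
Sum over h with 5 ≤ h ≤ 5, h ≡ 1 (mod 2), 5-h ≡ 0 (mod 2):
h=5: C(5,5)·C(5,0)·C(0,0) = 1·1·1 = 1
Total favorable: 1
Total paths: 4^5 = 1024
P = 1/1024 = 1/1024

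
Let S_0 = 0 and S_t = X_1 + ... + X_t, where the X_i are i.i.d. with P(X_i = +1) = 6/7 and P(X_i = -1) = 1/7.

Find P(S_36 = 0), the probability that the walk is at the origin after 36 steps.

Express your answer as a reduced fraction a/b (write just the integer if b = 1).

To be at 0 after 36 steps: need exactly 18 steps of +1 and 18 of -1.
Number of such sequences: C(36,18) = 9075135300
Each has probability (6/7)^18 · (1/7)^18 = 101559956668416/2651730845859653471779023381601
P = 9075135300 · 101559956668416/2651730845859653471779023381601 = 131667192546858919526400/378818692265664781682717625943

Answer: 131667192546858919526400/378818692265664781682717625943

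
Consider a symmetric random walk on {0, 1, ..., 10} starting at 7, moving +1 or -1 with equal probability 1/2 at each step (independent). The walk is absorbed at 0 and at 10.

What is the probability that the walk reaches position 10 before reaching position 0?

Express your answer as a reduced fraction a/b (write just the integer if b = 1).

Answer: 7/10

Derivation:
Symmetric walk (p = 1/2): the harmonic-function argument gives P(hit 10 before 0 | start at 7) = a/N.
P = 7/10 = 7/10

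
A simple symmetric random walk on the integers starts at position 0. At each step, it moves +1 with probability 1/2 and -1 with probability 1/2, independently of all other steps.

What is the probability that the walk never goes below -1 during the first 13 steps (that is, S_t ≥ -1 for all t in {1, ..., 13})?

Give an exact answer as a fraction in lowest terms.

Let f(t,s) = #length-t paths at position s with S_1..S_t all ≥ -1.
f(t,s) = f(t-1,s-1) + f(t-1,s+1) for s ≥ -1; f(t,s) = 0 for s < -1.
t=0: f(0,0)=1
t=1: f(1,-1)=1 f(1,1)=1
t=2: f(2,0)=2 f(2,2)=1
t=3: f(3,-1)=2 f(3,1)=3 f(3,3)=1
t=4: f(4,0)=5 f(4,2)=4 f(4,4)=1
t=5: f(5,-1)=5 f(5,1)=9 f(5,3)=5 f(5,5)=1
t=6: f(6,0)=14 f(6,2)=14 f(6,4)=6 f(6,6)=1
t=7: f(7,-1)=14 f(7,1)=28 f(7,3)=20 f(7,5)=7 f(7,7)=1
t=8: f(8,0)=42 f(8,2)=48 f(8,4)=27 f(8,6)=8 f(8,8)=1
t=9: f(9,-1)=42 f(9,1)=90 f(9,3)=75 f(9,5)=35 f(9,7)=9 f(9,9)=1
t=10: f(10,0)=132 f(10,2)=165 f(10,4)=110 f(10,6)=44 f(10,8)=10 f(10,10)=1
t=11: f(11,-1)=132 f(11,1)=297 f(11,3)=275 f(11,5)=154 f(11,7)=54 f(11,9)=11 f(11,11)=1
t=12: f(12,0)=429 f(12,2)=572 f(12,4)=429 f(12,6)=208 f(12,8)=65 f(12,10)=12 f(12,12)=1
t=13: f(13,-1)=429 f(13,1)=1001 f(13,3)=1001 f(13,5)=637 f(13,7)=273 f(13,9)=77 f(13,11)=13 f(13,13)=1
Σ_s f(13,s) = 3432
P = 3432/8192 = 429/1024

Answer: 429/1024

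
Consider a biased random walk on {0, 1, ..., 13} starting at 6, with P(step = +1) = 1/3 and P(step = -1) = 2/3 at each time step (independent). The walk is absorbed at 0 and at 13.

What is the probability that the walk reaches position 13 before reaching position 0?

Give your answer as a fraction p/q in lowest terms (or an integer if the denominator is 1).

Biased walk: p = 1/3, q = 2/3, r = q/p = 2
Gambler's ruin: P(hit 13 before 0 | start at 6) = (1 - r^a)/(1 - r^N)
r^6 = 64; r^13 = 8192
P = (1 - 64) / (1 - 8192) = -63 / -8191 = 63/8191

Answer: 63/8191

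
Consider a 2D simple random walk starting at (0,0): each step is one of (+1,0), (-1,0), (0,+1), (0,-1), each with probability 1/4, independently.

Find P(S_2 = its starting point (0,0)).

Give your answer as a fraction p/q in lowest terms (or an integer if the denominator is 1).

Let h be the number of horizontal steps (so 2-h are vertical). To end at (0,0) need (h+0)/2 right-steps and ((2-h)+0)/2 up-steps.
Sum over h with 0 ≤ h ≤ 2, h ≡ 0 (mod 2), 2-h ≡ 0 (mod 2):
h=0: C(2,0)·C(0,0)·C(2,1) = 1·1·2 = 2
h=2: C(2,2)·C(2,1)·C(0,0) = 1·2·1 = 2
Total favorable: 4
Total paths: 4^2 = 16
P = 4/16 = 1/4

Answer: 1/4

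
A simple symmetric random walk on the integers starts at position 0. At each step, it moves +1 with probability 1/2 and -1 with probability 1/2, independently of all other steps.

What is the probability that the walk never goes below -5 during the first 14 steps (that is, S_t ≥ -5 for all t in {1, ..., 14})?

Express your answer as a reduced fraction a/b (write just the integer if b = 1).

Answer: 14443/16384

Derivation:
Let f(t,s) = #length-t paths at position s with S_1..S_t all ≥ -5.
f(t,s) = f(t-1,s-1) + f(t-1,s+1) for s ≥ -5; f(t,s) = 0 for s < -5.
t=0: f(0,0)=1
t=1: f(1,-1)=1 f(1,1)=1
t=2: f(2,-2)=1 f(2,0)=2 f(2,2)=1
t=3: f(3,-3)=1 f(3,-1)=3 f(3,1)=3 f(3,3)=1
t=4: f(4,-4)=1 f(4,-2)=4 f(4,0)=6 f(4,2)=4 f(4,4)=1
t=5: f(5,-5)=1 f(5,-3)=5 f(5,-1)=10 f(5,1)=10 f(5,3)=5 f(5,5)=1
t=6: f(6,-4)=6 f(6,-2)=15 f(6,0)=20 f(6,2)=15 f(6,4)=6 f(6,6)=1
t=7: f(7,-5)=6 f(7,-3)=21 f(7,-1)=35 f(7,1)=35 f(7,3)=21 f(7,5)=7 f(7,7)=1
t=8: f(8,-4)=27 f(8,-2)=56 f(8,0)=70 f(8,2)=56 f(8,4)=28 f(8,6)=8 f(8,8)=1
t=9: f(9,-5)=27 f(9,-3)=83 f(9,-1)=126 f(9,1)=126 f(9,3)=84 f(9,5)=36 f(9,7)=9 f(9,9)=1
t=10: f(10,-4)=110 f(10,-2)=209 f(10,0)=252 f(10,2)=210 f(10,4)=120 f(10,6)=45 f(10,8)=10 f(10,10)=1
t=11: f(11,-5)=110 f(11,-3)=319 f(11,-1)=461 f(11,1)=462 f(11,3)=330 f(11,5)=165 f(11,7)=55 f(11,9)=11 f(11,11)=1
t=12: f(12,-4)=429 f(12,-2)=780 f(12,0)=923 f(12,2)=792 f(12,4)=495 f(12,6)=220 f(12,8)=66 f(12,10)=12 f(12,12)=1
t=13: f(13,-5)=429 f(13,-3)=1209 f(13,-1)=1703 f(13,1)=1715 f(13,3)=1287 f(13,5)=715 f(13,7)=286 f(13,9)=78 f(13,11)=13 f(13,13)=1
t=14: f(14,-4)=1638 f(14,-2)=2912 f(14,0)=3418 f(14,2)=3002 f(14,4)=2002 f(14,6)=1001 f(14,8)=364 f(14,10)=91 f(14,12)=14 f(14,14)=1
Σ_s f(14,s) = 14443
P = 14443/16384 = 14443/16384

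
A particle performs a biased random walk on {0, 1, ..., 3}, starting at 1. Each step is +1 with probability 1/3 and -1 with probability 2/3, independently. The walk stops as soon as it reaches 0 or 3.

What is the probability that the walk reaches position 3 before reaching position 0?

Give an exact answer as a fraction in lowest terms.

Biased walk: p = 1/3, q = 2/3, r = q/p = 2
Gambler's ruin: P(hit 3 before 0 | start at 1) = (1 - r^a)/(1 - r^N)
r^1 = 2; r^3 = 8
P = (1 - 2) / (1 - 8) = -1 / -7 = 1/7

Answer: 1/7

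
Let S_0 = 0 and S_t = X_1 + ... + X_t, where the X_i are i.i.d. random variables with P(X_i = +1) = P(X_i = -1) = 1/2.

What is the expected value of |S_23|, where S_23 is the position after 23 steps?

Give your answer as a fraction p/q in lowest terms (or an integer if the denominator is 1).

Answer: 2028117/524288

Derivation:
S_23 takes values m ≡ 1 (mod 2) with |m| ≤ 23; P(S_23=m) = C(23,(23+m)/2)/2^23.
Total paths: 2^23 = 8388608
Distribution: P(S=-23)=1/8388608, P(S=-21)=23/8388608, P(S=-19)=253/8388608, P(S=-17)=1771/8388608, P(S=-15)=8855/8388608, P(S=-13)=33649/8388608, P(S=-11)=100947/8388608, P(S=-9)=245157/8388608, P(S=-7)=490314/8388608, P(S=-5)=817190/8388608, P(S=-3)=1144066/8388608, P(S=-1)=1352078/8388608, P(S=1)=1352078/8388608, P(S=3)=1144066/8388608, P(S=5)=817190/8388608, P(S=7)=490314/8388608, P(S=9)=245157/8388608, P(S=11)=100947/8388608, P(S=13)=33649/8388608, P(S=15)=8855/8388608, P(S=17)=1771/8388608, P(S=19)=253/8388608, P(S=21)=23/8388608, P(S=23)=1/8388608
E[|S_23|] = Σ_m |m|·P(S_23=m) = 32449872/8388608 = 2028117/524288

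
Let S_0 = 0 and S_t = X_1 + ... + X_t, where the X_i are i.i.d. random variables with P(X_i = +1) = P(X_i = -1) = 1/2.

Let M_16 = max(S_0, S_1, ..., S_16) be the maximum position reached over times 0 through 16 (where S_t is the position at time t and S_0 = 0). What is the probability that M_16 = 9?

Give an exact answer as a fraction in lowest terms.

Let M_16 = max(S_0,...,S_16). Use the reflection principle: for j ≥ 1, #{paths with M_16 ≥ j} = #{S_16 ≥ j} + #{S_16 ≥ j+1}.
By reflection, #{M_16 ≥ 9} = #{S_16 ≥ 9} + #{S_16 ≥ 10} = 697 + 697 = 1394.
#{M_16 ≥ 10} = #{S_16 ≥ 10} + #{S_16 ≥ 11} = 697 + 137 = 834.
#{M_16 = 9} = 1394 - 834 = 560.
P(M_16 = 9) = 560/65536 = 35/4096

Answer: 35/4096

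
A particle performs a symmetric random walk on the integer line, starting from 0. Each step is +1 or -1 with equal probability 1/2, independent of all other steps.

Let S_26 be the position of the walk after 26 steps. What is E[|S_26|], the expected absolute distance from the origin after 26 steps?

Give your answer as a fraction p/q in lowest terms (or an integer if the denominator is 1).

Answer: 16900975/4194304

Derivation:
S_26 takes values m ≡ 0 (mod 2) with |m| ≤ 26; P(S_26=m) = C(26,(26+m)/2)/2^26.
Total paths: 2^26 = 67108864
Distribution: P(S=-26)=1/67108864, P(S=-24)=26/67108864, P(S=-22)=325/67108864, P(S=-20)=2600/67108864, P(S=-18)=14950/67108864, P(S=-16)=65780/67108864, P(S=-14)=230230/67108864, P(S=-12)=657800/67108864, P(S=-10)=1562275/67108864, P(S=-8)=3124550/67108864, P(S=-6)=5311735/67108864, P(S=-4)=7726160/67108864, P(S=-2)=9657700/67108864, P(S=0)=10400600/67108864, P(S=2)=9657700/67108864, P(S=4)=7726160/67108864, P(S=6)=5311735/67108864, P(S=8)=3124550/67108864, P(S=10)=1562275/67108864, P(S=12)=657800/67108864, P(S=14)=230230/67108864, P(S=16)=65780/67108864, P(S=18)=14950/67108864, P(S=20)=2600/67108864, P(S=22)=325/67108864, P(S=24)=26/67108864, P(S=26)=1/67108864
E[|S_26|] = Σ_m |m|·P(S_26=m) = 270415600/67108864 = 16900975/4194304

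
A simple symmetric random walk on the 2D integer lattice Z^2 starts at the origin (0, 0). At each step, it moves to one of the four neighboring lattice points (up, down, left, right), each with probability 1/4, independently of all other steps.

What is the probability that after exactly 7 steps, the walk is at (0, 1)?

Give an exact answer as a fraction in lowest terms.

Let h be the number of horizontal steps (so 7-h are vertical). To end at (0,1) need (h+0)/2 right-steps and ((7-h)+1)/2 up-steps.
Sum over h with 0 ≤ h ≤ 6, h ≡ 0 (mod 2), 7-h ≡ 1 (mod 2):
h=0: C(7,0)·C(0,0)·C(7,4) = 1·1·35 = 35
h=2: C(7,2)·C(2,1)·C(5,3) = 21·2·10 = 420
h=4: C(7,4)·C(4,2)·C(3,2) = 35·6·3 = 630
h=6: C(7,6)·C(6,3)·C(1,1) = 7·20·1 = 140
Total favorable: 1225
Total paths: 4^7 = 16384
P = 1225/16384 = 1225/16384

Answer: 1225/16384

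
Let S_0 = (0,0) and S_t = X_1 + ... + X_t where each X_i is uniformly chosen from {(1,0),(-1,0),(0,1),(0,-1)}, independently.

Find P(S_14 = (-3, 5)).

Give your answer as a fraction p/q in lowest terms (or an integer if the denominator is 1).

Let h be the number of horizontal steps (so 14-h are vertical). To end at (-3,5) need (h-3)/2 right-steps and ((14-h)+5)/2 up-steps.
Sum over h with 3 ≤ h ≤ 9, h ≡ 1 (mod 2), 14-h ≡ 1 (mod 2):
h=3: C(14,3)·C(3,0)·C(11,8) = 364·1·165 = 60060
h=5: C(14,5)·C(5,1)·C(9,7) = 2002·5·36 = 360360
h=7: C(14,7)·C(7,2)·C(7,6) = 3432·21·7 = 504504
h=9: C(14,9)·C(9,3)·C(5,5) = 2002·84·1 = 168168
Total favorable: 1093092
Total paths: 4^14 = 268435456
P = 1093092/268435456 = 273273/67108864

Answer: 273273/67108864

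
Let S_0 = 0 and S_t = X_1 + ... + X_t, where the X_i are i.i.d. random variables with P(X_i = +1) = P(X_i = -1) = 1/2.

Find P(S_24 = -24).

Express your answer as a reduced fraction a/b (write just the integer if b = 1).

To reach position -24 after 24 steps: need 0 steps of +1 and 24 of -1.
Favorable paths: C(24,0) = 1
Total paths: 2^24 = 16777216
P = 1/16777216 = 1/16777216

Answer: 1/16777216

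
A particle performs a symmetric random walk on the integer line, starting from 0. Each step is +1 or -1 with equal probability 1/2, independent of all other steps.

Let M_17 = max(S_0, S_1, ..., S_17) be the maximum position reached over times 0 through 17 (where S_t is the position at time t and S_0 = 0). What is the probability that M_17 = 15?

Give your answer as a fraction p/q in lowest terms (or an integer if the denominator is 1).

Let M_17 = max(S_0,...,S_17). Use the reflection principle: for j ≥ 1, #{paths with M_17 ≥ j} = #{S_17 ≥ j} + #{S_17 ≥ j+1}.
By reflection, #{M_17 ≥ 15} = #{S_17 ≥ 15} + #{S_17 ≥ 16} = 18 + 1 = 19.
#{M_17 ≥ 16} = #{S_17 ≥ 16} + #{S_17 ≥ 17} = 1 + 1 = 2.
#{M_17 = 15} = 19 - 2 = 17.
P(M_17 = 15) = 17/131072 = 17/131072

Answer: 17/131072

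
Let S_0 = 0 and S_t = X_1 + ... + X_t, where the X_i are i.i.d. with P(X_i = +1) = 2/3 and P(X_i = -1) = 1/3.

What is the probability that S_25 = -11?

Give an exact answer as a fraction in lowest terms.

Answer: 61529600/847288609443

Derivation:
To reach position -11 after 25 steps: need 7 steps of +1 and 18 steps of -1.
Number of such sequences: C(25,7) = 480700
Each has probability (2/3)^7 · (1/3)^18 = 128/847288609443
P = 480700 · 128/847288609443 = 61529600/847288609443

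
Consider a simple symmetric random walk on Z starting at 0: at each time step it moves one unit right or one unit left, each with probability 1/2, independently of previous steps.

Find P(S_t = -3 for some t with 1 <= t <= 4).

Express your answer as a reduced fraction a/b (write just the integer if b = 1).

Answer: 1/8

Derivation:
Count via complement. Let g(t,s) = #length-t paths at position s with S_1..S_t all ≠ -3.
g(t,s) = g(t-1,s-1) + g(t-1,s+1) for s ≠ -3; g(t,-3) = 0.
t=0: g(0,0)=1
t=1: g(1,-1)=1 g(1,1)=1
t=2: g(2,-2)=1 g(2,0)=2 g(2,2)=1
t=3: g(3,-1)=3 g(3,1)=3 g(3,3)=1
t=4: g(4,-2)=3 g(4,0)=6 g(4,2)=4 g(4,4)=1
Paths never hitting -3: Σ_s g(4,s) = 14
Paths hitting -3: 2^4 - 14 = 2
P = 2/16 = 1/8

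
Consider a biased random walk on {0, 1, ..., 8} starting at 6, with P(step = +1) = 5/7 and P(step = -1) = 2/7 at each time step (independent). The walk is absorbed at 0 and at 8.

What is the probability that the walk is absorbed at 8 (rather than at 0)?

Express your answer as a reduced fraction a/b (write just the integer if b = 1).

Answer: 18525/18589

Derivation:
Biased walk: p = 5/7, q = 2/7, r = q/p = 2/5
Gambler's ruin: P(hit 8 before 0 | start at 6) = (1 - r^a)/(1 - r^N)
r^6 = 64/15625; r^8 = 256/390625
P = (1 - 64/15625) / (1 - 256/390625) = 15561/15625 / 390369/390625 = 18525/18589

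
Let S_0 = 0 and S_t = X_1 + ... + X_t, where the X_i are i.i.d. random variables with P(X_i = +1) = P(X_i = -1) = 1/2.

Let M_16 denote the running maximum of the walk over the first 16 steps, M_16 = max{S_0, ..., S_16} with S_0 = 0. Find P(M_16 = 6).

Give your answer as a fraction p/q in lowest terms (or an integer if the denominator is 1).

Answer: 273/4096

Derivation:
Let M_16 = max(S_0,...,S_16). Use the reflection principle: for j ≥ 1, #{paths with M_16 ≥ j} = #{S_16 ≥ j} + #{S_16 ≥ j+1}.
By reflection, #{M_16 ≥ 6} = #{S_16 ≥ 6} + #{S_16 ≥ 7} = 6885 + 2517 = 9402.
#{M_16 ≥ 7} = #{S_16 ≥ 7} + #{S_16 ≥ 8} = 2517 + 2517 = 5034.
#{M_16 = 6} = 9402 - 5034 = 4368.
P(M_16 = 6) = 4368/65536 = 273/4096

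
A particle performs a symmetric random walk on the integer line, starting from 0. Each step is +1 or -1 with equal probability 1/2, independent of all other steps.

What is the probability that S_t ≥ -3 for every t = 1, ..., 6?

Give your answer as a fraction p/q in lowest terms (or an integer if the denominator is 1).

Answer: 7/8

Derivation:
Let f(t,s) = #length-t paths at position s with S_1..S_t all ≥ -3.
f(t,s) = f(t-1,s-1) + f(t-1,s+1) for s ≥ -3; f(t,s) = 0 for s < -3.
t=0: f(0,0)=1
t=1: f(1,-1)=1 f(1,1)=1
t=2: f(2,-2)=1 f(2,0)=2 f(2,2)=1
t=3: f(3,-3)=1 f(3,-1)=3 f(3,1)=3 f(3,3)=1
t=4: f(4,-2)=4 f(4,0)=6 f(4,2)=4 f(4,4)=1
t=5: f(5,-3)=4 f(5,-1)=10 f(5,1)=10 f(5,3)=5 f(5,5)=1
t=6: f(6,-2)=14 f(6,0)=20 f(6,2)=15 f(6,4)=6 f(6,6)=1
Σ_s f(6,s) = 56
P = 56/64 = 7/8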